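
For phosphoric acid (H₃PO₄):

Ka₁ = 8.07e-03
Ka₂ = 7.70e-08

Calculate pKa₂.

pKa₂ = -log(Ka₂) = -log(7.70e-08) = 7.11.

pK_{a2} = 7.11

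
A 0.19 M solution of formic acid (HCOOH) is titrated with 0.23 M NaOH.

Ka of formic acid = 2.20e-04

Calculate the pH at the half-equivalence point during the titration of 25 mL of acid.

At half-equivalence [HA] = [A⁻], so Henderson-Hasselbalch gives pH = pKa = -log(2.20e-04) = 3.66.

pH = pKa = 3.66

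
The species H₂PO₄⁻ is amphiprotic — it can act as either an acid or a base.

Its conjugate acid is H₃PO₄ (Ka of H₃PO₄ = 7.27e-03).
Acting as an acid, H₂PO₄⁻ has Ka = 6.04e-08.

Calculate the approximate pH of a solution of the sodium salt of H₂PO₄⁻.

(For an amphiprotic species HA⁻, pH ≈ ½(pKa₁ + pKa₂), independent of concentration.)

pKa₁ = -log(7.27e-03) = 2.14; pKa₂ = -log(6.04e-08) = 7.22. For an amphiprotic species, pH ≈ ½(pKa₁ + pKa₂) = ½(2.14 + 7.22) = 4.68.

pH = 4.68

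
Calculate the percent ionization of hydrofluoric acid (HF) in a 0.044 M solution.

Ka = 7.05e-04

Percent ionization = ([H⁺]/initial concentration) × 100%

Using Ka equilibrium: x² + Ka×x - Ka×C = 0. Solving: [H⁺] = 5.2282e-03. Percent = (5.2282e-03/0.044) × 100

Percent ionization = 11.9%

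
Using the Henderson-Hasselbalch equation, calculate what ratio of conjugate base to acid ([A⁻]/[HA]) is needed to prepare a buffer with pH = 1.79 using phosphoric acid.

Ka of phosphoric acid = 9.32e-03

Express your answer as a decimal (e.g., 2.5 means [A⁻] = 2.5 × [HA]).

pKa = -log(9.32e-03) = 2.0306. pH = pKa + log([A⁻]/[HA]), so log([A⁻]/[HA]) = pH − pKa = 1.79 − 2.0306 = -0.2406. [A⁻]/[HA] = 10^(-0.2406) = 0.575

[A⁻]/[HA] = 0.575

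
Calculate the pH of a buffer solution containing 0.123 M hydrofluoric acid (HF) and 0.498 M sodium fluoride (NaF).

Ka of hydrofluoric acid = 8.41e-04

pKa = -log(8.41e-04) = 3.08. pH = pKa + log([A⁻]/[HA]) = 3.08 + log(0.498/0.123)

pH = 3.68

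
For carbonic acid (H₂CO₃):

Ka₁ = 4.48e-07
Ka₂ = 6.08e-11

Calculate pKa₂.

pKa₂ = -log(Ka₂) = -log(6.08e-11) = 10.22.

pK_{a2} = 10.22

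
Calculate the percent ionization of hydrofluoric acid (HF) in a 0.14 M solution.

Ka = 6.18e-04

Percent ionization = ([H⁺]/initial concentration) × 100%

Using Ka equilibrium: x² + Ka×x - Ka×C = 0. Solving: [H⁺] = 8.9977e-03. Percent = (8.9977e-03/0.14) × 100

Percent ionization = 6.43%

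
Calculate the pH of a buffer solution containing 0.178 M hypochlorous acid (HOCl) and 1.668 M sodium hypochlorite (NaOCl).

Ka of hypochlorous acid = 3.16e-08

pKa = -log(3.16e-08) = 7.50. pH = pKa + log([A⁻]/[HA]) = 7.50 + log(1.668/0.178)

pH = 8.47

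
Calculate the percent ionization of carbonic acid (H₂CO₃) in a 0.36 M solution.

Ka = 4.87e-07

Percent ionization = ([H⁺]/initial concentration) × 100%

Using Ka equilibrium: x² + Ka×x - Ka×C = 0. Solving: [H⁺] = 4.1847e-04. Percent = (4.1847e-04/0.36) × 100

Percent ionization = 0.116%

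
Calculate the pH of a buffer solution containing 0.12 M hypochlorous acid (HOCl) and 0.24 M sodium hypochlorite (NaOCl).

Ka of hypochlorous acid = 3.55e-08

pKa = -log(3.55e-08) = 7.45. pH = pKa + log([A⁻]/[HA]) = 7.45 + log(0.24/0.12)

pH = 7.75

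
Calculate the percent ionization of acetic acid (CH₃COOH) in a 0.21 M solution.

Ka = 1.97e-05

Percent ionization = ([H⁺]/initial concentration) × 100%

Using Ka equilibrium: x² + Ka×x - Ka×C = 0. Solving: [H⁺] = 2.0241e-03. Percent = (2.0241e-03/0.21) × 100

Percent ionization = 0.964%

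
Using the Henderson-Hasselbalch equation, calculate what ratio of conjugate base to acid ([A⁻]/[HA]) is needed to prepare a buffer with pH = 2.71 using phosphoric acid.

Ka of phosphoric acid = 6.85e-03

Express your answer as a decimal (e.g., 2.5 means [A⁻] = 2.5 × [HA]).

pKa = -log(6.85e-03) = 2.1643. pH = pKa + log([A⁻]/[HA]), so log([A⁻]/[HA]) = pH − pKa = 2.71 − 2.1643 = 0.5457. [A⁻]/[HA] = 10^(0.5457) = 3.51

[A⁻]/[HA] = 3.51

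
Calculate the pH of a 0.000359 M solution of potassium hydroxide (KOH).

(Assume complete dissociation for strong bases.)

[OH⁻] = 0.000359 M for strong base. pOH = -log[OH⁻] = 3.44, pH = 14 - pOH

pH = 10.56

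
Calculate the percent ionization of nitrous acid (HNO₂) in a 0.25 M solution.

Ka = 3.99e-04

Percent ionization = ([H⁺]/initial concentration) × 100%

Using Ka equilibrium: x² + Ka×x - Ka×C = 0. Solving: [H⁺] = 9.7900e-03. Percent = (9.7900e-03/0.25) × 100

Percent ionization = 3.92%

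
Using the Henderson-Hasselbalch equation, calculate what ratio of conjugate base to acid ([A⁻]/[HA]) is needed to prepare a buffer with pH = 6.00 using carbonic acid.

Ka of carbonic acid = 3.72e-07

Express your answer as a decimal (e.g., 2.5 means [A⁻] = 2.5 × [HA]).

pKa = -log(3.72e-07) = 6.4295. pH = pKa + log([A⁻]/[HA]), so log([A⁻]/[HA]) = pH − pKa = 6.00 − 6.4295 = -0.4295. [A⁻]/[HA] = 10^(-0.4295) = 0.372

[A⁻]/[HA] = 0.372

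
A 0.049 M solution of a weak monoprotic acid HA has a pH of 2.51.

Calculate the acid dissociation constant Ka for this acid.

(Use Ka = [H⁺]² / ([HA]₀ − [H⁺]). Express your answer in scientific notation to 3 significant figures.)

[H⁺] = 10^(−pH) = 10^(−2.51) = 3.090e-03 M. For HA ⇌ H⁺ + A⁻, Ka = [H⁺][A⁻]/[HA] = [H⁺]² / ([HA]₀ − [H⁺]) = (3.090e-03)² / (0.049 − 3.090e-03) = 2.08e-04.

K_a = 2.08e-04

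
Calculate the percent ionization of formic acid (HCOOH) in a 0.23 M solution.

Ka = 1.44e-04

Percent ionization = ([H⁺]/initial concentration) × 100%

Using Ka equilibrium: x² + Ka×x - Ka×C = 0. Solving: [H⁺] = 5.6834e-03. Percent = (5.6834e-03/0.23) × 100

Percent ionization = 2.47%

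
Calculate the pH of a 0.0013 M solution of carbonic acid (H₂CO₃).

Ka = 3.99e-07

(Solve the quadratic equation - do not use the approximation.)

x² + Ka×x - Ka×C = 0. Using quadratic formula: [H⁺] = 2.2576e-05

pH = 4.65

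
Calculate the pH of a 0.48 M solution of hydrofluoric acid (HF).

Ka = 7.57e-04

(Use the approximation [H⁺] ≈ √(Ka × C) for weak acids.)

[H⁺] = √(Ka × C) = √(7.57e-04 × 0.48) = 1.9062e-02. pH = -log(1.9062e-02)

pH = 1.72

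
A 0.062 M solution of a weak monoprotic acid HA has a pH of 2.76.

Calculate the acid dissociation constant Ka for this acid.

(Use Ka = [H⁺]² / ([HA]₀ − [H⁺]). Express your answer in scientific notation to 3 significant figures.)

[H⁺] = 10^(−pH) = 10^(−2.76) = 1.738e-03 M. For HA ⇌ H⁺ + A⁻, Ka = [H⁺][A⁻]/[HA] = [H⁺]² / ([HA]₀ − [H⁺]) = (1.738e-03)² / (0.062 − 1.738e-03) = 5.01e-05.

K_a = 5.01e-05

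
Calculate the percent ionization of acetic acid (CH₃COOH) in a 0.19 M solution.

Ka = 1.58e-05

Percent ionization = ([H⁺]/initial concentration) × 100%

Using Ka equilibrium: x² + Ka×x - Ka×C = 0. Solving: [H⁺] = 1.7247e-03. Percent = (1.7247e-03/0.19) × 100

Percent ionization = 0.908%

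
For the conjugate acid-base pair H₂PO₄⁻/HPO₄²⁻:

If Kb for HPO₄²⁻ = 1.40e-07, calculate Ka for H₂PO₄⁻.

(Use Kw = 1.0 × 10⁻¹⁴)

For a conjugate pair Ka × Kb = Kw, so Ka = Kw/Kb = 1.0 × 10⁻¹⁴ / 1.40e-07 = 7.14e-08.

K_a = 7.14e-08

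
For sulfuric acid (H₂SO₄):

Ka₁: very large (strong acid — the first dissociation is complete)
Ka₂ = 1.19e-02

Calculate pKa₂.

pKa₂ = -log(Ka₂) = -log(1.19e-02) = 1.92.

pK_{a2} = 1.92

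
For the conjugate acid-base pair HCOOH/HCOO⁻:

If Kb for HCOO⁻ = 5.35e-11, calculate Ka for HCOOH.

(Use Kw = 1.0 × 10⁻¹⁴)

For a conjugate pair Ka × Kb = Kw, so Ka = Kw/Kb = 1.0 × 10⁻¹⁴ / 5.35e-11 = 1.87e-04.

K_a = 1.87e-04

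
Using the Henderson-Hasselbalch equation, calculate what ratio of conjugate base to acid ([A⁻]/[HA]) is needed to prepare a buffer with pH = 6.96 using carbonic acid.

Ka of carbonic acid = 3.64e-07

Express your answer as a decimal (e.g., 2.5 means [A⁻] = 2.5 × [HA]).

pKa = -log(3.64e-07) = 6.4389. pH = pKa + log([A⁻]/[HA]), so log([A⁻]/[HA]) = pH − pKa = 6.96 − 6.4389 = 0.5211. [A⁻]/[HA] = 10^(0.5211) = 3.32

[A⁻]/[HA] = 3.32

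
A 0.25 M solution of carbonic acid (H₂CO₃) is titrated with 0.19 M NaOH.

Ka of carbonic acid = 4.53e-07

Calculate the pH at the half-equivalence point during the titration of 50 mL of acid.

At half-equivalence [HA] = [A⁻], so Henderson-Hasselbalch gives pH = pKa = -log(4.53e-07) = 6.34.

pH = pKa = 6.34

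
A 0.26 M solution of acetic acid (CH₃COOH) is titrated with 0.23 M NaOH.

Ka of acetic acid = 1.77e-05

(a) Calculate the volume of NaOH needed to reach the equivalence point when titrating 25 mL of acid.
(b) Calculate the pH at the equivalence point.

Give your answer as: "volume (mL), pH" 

moles acid = 0.26 × 25/1000 = 0.0065 mol; V_base = moles/0.23 × 1000 = 28.3 mL. At equivalence only the conjugate base is present: [A⁻] = 0.0065/0.053 = 1.2204e-01 M. Kb = Kw/Ka = 5.65e-10; [OH⁻] = √(Kb × [A⁻]) = 8.3036e-06; pOH = 5.08; pH = 14 - pOH = 8.92.

V = 28.3 mL, pH = 8.92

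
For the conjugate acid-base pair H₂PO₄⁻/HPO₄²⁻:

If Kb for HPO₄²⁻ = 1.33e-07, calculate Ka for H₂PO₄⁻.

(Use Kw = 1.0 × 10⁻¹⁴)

For a conjugate pair Ka × Kb = Kw, so Ka = Kw/Kb = 1.0 × 10⁻¹⁴ / 1.33e-07 = 7.52e-08.

K_a = 7.52e-08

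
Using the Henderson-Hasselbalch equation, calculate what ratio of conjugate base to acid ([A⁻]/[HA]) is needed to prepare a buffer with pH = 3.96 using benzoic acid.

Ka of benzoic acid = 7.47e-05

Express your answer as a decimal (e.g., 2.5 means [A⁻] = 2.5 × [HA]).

pKa = -log(7.47e-05) = 4.1267. pH = pKa + log([A⁻]/[HA]), so log([A⁻]/[HA]) = pH − pKa = 3.96 − 4.1267 = -0.1667. [A⁻]/[HA] = 10^(-0.1667) = 0.681

[A⁻]/[HA] = 0.681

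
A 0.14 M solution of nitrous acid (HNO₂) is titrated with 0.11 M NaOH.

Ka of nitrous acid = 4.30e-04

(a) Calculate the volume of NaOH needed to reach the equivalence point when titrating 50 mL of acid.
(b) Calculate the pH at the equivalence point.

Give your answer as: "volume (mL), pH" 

moles acid = 0.14 × 50/1000 = 0.007 mol; V_base = moles/0.11 × 1000 = 63.6 mL. At equivalence only the conjugate base is present: [A⁻] = 0.007/0.114 = 6.1600e-02 M. Kb = Kw/Ka = 2.33e-11; [OH⁻] = √(Kb × [A⁻]) = 1.1969e-06; pOH = 5.92; pH = 14 - pOH = 8.08.

V = 63.6 mL, pH = 8.08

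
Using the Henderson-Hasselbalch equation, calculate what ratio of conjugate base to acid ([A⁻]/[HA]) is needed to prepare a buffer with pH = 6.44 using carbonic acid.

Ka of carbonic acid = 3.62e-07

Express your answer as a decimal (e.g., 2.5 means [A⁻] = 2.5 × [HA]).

pKa = -log(3.62e-07) = 6.4413. pH = pKa + log([A⁻]/[HA]), so log([A⁻]/[HA]) = pH − pKa = 6.44 − 6.4413 = -0.0013. [A⁻]/[HA] = 10^(-0.0013) = 0.997

[A⁻]/[HA] = 0.997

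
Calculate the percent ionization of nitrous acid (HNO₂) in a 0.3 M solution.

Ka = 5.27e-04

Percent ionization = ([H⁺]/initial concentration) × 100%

Using Ka equilibrium: x² + Ka×x - Ka×C = 0. Solving: [H⁺] = 1.2313e-02. Percent = (1.2313e-02/0.3) × 100

Percent ionization = 4.1%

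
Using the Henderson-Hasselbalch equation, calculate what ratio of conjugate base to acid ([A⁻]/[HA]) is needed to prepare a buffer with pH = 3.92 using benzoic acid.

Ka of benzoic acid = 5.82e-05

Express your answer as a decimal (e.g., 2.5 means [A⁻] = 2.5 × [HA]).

pKa = -log(5.82e-05) = 4.2351. pH = pKa + log([A⁻]/[HA]), so log([A⁻]/[HA]) = pH − pKa = 3.92 − 4.2351 = -0.3151. [A⁻]/[HA] = 10^(-0.3151) = 0.484

[A⁻]/[HA] = 0.484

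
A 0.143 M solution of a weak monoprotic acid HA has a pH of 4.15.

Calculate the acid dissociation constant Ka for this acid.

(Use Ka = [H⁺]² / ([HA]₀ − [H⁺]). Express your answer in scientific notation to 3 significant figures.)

[H⁺] = 10^(−pH) = 10^(−4.15) = 7.079e-05 M. For HA ⇌ H⁺ + A⁻, Ka = [H⁺][A⁻]/[HA] = [H⁺]² / ([HA]₀ − [H⁺]) = (7.079e-05)² / (0.143 − 7.079e-05) = 3.51e-08.

K_a = 3.51e-08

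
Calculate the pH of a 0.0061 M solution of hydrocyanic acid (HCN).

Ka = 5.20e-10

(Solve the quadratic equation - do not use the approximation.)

x² + Ka×x - Ka×C = 0. Using quadratic formula: [H⁺] = 1.7808e-06

pH = 5.75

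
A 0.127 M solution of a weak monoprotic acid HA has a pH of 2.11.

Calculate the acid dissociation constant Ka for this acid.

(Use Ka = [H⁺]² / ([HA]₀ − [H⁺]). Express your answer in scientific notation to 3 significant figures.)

[H⁺] = 10^(−pH) = 10^(−2.11) = 7.762e-03 M. For HA ⇌ H⁺ + A⁻, Ka = [H⁺][A⁻]/[HA] = [H⁺]² / ([HA]₀ − [H⁺]) = (7.762e-03)² / (0.127 − 7.762e-03) = 5.05e-04.

K_a = 5.05e-04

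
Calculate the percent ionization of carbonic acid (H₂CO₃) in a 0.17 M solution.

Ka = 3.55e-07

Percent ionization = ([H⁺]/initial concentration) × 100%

Using Ka equilibrium: x² + Ka×x - Ka×C = 0. Solving: [H⁺] = 2.4548e-04. Percent = (2.4548e-04/0.17) × 100

Percent ionization = 0.144%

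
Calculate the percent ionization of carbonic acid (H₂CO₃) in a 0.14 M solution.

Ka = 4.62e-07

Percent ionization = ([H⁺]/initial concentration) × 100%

Using Ka equilibrium: x² + Ka×x - Ka×C = 0. Solving: [H⁺] = 2.5409e-04. Percent = (2.5409e-04/0.14) × 100

Percent ionization = 0.181%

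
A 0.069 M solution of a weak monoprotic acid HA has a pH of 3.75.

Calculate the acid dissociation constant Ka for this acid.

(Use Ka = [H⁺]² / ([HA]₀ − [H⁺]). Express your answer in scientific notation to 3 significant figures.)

[H⁺] = 10^(−pH) = 10^(−3.75) = 1.778e-04 M. For HA ⇌ H⁺ + A⁻, Ka = [H⁺][A⁻]/[HA] = [H⁺]² / ([HA]₀ − [H⁺]) = (1.778e-04)² / (0.069 − 1.778e-04) = 4.59e-07.

K_a = 4.59e-07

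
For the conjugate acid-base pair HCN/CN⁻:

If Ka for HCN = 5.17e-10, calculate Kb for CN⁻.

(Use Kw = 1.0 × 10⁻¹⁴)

For a conjugate pair Ka × Kb = Kw, so Kb = Kw/Ka = 1.0 × 10⁻¹⁴ / 5.17e-10 = 1.93e-05.

K_b = 1.93e-05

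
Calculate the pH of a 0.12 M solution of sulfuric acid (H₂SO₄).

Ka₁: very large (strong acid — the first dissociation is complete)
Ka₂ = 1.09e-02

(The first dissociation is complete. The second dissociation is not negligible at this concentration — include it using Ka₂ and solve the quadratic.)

First dissociation is complete: [H⁺]₀ = [HSO₄⁻]₀ = C = 0.12 M. Second dissociation HSO₄⁻ ⇌ H⁺ + SO₄²⁻: let x = [SO₄²⁻]. Ka₂ = (C + x)·x / (C − x) = 1.09e-02 → x² + (C + Ka₂)·x − Ka₂·C = 0 → x² + 0.13090·x − 1.308e-03 = 0. x = (−0.13090 + √(0.13090² + 4 × 1.308e-03)) / 2 = 9.3277e-03 M. [H⁺] = C + x = 0.12 + 9.3277e-03 = 1.2933e-01 M. pH = -log(1.2933e-01) = 0.89.

pH = 0.89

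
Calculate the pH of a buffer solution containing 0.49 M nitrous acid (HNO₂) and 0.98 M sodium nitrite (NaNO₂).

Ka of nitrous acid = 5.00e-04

pKa = -log(5.00e-04) = 3.30. pH = pKa + log([A⁻]/[HA]) = 3.30 + log(0.98/0.49)

pH = 3.60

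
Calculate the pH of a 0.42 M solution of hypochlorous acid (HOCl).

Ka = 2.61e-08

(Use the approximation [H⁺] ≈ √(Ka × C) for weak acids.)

[H⁺] = √(Ka × C) = √(2.61e-08 × 0.42) = 1.0470e-04. pH = -log(1.0470e-04)

pH = 3.98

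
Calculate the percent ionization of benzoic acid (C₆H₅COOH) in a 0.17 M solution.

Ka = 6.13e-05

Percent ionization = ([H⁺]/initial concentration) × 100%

Using Ka equilibrium: x² + Ka×x - Ka×C = 0. Solving: [H⁺] = 3.1977e-03. Percent = (3.1977e-03/0.17) × 100

Percent ionization = 1.88%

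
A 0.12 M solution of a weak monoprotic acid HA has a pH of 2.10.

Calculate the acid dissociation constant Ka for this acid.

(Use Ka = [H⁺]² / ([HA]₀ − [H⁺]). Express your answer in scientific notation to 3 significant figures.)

[H⁺] = 10^(−pH) = 10^(−2.10) = 7.943e-03 M. For HA ⇌ H⁺ + A⁻, Ka = [H⁺][A⁻]/[HA] = [H⁺]² / ([HA]₀ − [H⁺]) = (7.943e-03)² / (0.12 − 7.943e-03) = 5.63e-04.

K_a = 5.63e-04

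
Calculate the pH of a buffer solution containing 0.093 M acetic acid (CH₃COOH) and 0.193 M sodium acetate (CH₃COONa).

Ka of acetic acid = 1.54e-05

pKa = -log(1.54e-05) = 4.81. pH = pKa + log([A⁻]/[HA]) = 4.81 + log(0.193/0.093)

pH = 5.13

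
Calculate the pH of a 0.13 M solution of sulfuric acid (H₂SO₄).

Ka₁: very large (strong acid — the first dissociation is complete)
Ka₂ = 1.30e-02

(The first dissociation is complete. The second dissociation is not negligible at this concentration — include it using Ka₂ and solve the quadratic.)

First dissociation is complete: [H⁺]₀ = [HSO₄⁻]₀ = C = 0.13 M. Second dissociation HSO₄⁻ ⇌ H⁺ + SO₄²⁻: let x = [SO₄²⁻]. Ka₂ = (C + x)·x / (C − x) = 1.30e-02 → x² + (C + Ka₂)·x − Ka₂·C = 0 → x² + 0.14300·x − 1.690e-03 = 0. x = (−0.14300 + √(0.14300² + 4 × 1.690e-03)) / 2 = 1.0976e-02 M. [H⁺] = C + x = 0.13 + 1.0976e-02 = 1.4098e-01 M. pH = -log(1.4098e-01) = 0.85.

pH = 0.85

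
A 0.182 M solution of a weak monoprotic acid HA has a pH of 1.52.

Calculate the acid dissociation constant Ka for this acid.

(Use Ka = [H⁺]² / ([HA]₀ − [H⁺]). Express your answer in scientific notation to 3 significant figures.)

[H⁺] = 10^(−pH) = 10^(−1.52) = 3.020e-02 M. For HA ⇌ H⁺ + A⁻, Ka = [H⁺][A⁻]/[HA] = [H⁺]² / ([HA]₀ − [H⁺]) = (3.020e-02)² / (0.182 − 3.020e-02) = 6.01e-03.

K_a = 6.01e-03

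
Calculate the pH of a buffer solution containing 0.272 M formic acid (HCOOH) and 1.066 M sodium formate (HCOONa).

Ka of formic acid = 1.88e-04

pKa = -log(1.88e-04) = 3.73. pH = pKa + log([A⁻]/[HA]) = 3.73 + log(1.066/0.272)

pH = 4.32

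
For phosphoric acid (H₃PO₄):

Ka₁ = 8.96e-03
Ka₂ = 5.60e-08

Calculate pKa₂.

pKa₂ = -log(Ka₂) = -log(5.60e-08) = 7.25.

pK_{a2} = 7.25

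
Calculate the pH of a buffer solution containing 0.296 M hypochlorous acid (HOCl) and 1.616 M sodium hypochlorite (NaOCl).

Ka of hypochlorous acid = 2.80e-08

pKa = -log(2.80e-08) = 7.55. pH = pKa + log([A⁻]/[HA]) = 7.55 + log(1.616/0.296)

pH = 8.29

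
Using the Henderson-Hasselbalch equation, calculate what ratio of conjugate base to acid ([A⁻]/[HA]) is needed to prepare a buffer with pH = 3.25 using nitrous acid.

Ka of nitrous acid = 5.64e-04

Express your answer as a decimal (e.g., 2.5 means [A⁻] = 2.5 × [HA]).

pKa = -log(5.64e-04) = 3.2487. pH = pKa + log([A⁻]/[HA]), so log([A⁻]/[HA]) = pH − pKa = 3.25 − 3.2487 = 0.0013. [A⁻]/[HA] = 10^(0.0013) = 1.00

[A⁻]/[HA] = 1.00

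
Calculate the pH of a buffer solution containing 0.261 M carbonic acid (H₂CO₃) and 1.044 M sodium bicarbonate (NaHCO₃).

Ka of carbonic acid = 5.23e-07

pKa = -log(5.23e-07) = 6.28. pH = pKa + log([A⁻]/[HA]) = 6.28 + log(1.044/0.261)

pH = 6.88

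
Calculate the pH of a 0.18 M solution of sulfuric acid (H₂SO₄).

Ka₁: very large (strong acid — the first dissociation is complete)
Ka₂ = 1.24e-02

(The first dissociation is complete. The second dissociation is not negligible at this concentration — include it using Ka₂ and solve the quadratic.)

First dissociation is complete: [H⁺]₀ = [HSO₄⁻]₀ = C = 0.18 M. Second dissociation HSO₄⁻ ⇌ H⁺ + SO₄²⁻: let x = [SO₄²⁻]. Ka₂ = (C + x)·x / (C − x) = 1.24e-02 → x² + (C + Ka₂)·x − Ka₂·C = 0 → x² + 0.19240·x − 2.232e-03 = 0. x = (−0.19240 + √(0.19240² + 4 × 2.232e-03)) / 2 = 1.0975e-02 M. [H⁺] = C + x = 0.18 + 1.0975e-02 = 1.9097e-01 M. pH = -log(1.9097e-01) = 0.72.

pH = 0.72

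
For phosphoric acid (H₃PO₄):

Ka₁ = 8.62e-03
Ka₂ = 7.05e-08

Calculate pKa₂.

pKa₂ = -log(Ka₂) = -log(7.05e-08) = 7.15.

pK_{a2} = 7.15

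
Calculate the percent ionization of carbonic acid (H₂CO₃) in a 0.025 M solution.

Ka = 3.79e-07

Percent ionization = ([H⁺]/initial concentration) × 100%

Using Ka equilibrium: x² + Ka×x - Ka×C = 0. Solving: [H⁺] = 9.7150e-05. Percent = (9.7150e-05/0.025) × 100

Percent ionization = 0.389%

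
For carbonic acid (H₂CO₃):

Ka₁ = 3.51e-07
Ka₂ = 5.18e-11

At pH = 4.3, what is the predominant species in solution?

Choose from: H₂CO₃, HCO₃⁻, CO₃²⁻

pKa₁ = 6.45, pKa₂ = 10.29. For a polyprotic acid the predominant species crosses at each pKa: below pKa_n the protonated form dominates, above it the deprotonated form does. At pH = 4.3, the predominant species is H₂CO₃.

H₂CO₃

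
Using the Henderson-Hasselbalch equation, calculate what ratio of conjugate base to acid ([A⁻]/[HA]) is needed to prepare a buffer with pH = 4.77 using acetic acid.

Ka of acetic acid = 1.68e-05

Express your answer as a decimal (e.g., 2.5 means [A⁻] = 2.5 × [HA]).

pKa = -log(1.68e-05) = 4.7747. pH = pKa + log([A⁻]/[HA]), so log([A⁻]/[HA]) = pH − pKa = 4.77 − 4.7747 = -0.0047. [A⁻]/[HA] = 10^(-0.0047) = 0.989

[A⁻]/[HA] = 0.989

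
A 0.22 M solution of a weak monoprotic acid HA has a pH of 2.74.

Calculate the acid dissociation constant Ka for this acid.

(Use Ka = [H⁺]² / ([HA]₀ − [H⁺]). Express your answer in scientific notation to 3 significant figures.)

[H⁺] = 10^(−pH) = 10^(−2.74) = 1.820e-03 M. For HA ⇌ H⁺ + A⁻, Ka = [H⁺][A⁻]/[HA] = [H⁺]² / ([HA]₀ − [H⁺]) = (1.820e-03)² / (0.22 − 1.820e-03) = 1.52e-05.

K_a = 1.52e-05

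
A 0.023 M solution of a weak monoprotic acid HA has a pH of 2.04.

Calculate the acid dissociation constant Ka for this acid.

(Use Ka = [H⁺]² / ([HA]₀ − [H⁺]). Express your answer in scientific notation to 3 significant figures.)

[H⁺] = 10^(−pH) = 10^(−2.04) = 9.120e-03 M. For HA ⇌ H⁺ + A⁻, Ka = [H⁺][A⁻]/[HA] = [H⁺]² / ([HA]₀ − [H⁺]) = (9.120e-03)² / (0.023 − 9.120e-03) = 5.99e-03.

K_a = 5.99e-03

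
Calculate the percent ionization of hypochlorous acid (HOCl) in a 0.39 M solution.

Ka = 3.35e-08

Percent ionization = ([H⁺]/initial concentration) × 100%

Using Ka equilibrium: x² + Ka×x - Ka×C = 0. Solving: [H⁺] = 1.1429e-04. Percent = (1.1429e-04/0.39) × 100

Percent ionization = 0.0293%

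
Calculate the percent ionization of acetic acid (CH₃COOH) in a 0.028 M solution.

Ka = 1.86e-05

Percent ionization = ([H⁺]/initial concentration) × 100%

Using Ka equilibrium: x² + Ka×x - Ka×C = 0. Solving: [H⁺] = 7.1242e-04. Percent = (7.1242e-04/0.028) × 100

Percent ionization = 2.54%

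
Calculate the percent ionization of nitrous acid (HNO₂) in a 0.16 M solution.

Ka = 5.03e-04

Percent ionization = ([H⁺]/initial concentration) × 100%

Using Ka equilibrium: x² + Ka×x - Ka×C = 0. Solving: [H⁺] = 8.7231e-03. Percent = (8.7231e-03/0.16) × 100

Percent ionization = 5.45%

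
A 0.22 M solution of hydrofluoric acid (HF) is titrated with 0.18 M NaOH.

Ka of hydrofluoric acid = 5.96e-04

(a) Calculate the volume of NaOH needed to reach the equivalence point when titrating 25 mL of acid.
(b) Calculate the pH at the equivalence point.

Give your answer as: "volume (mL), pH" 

moles acid = 0.22 × 25/1000 = 0.0055 mol; V_base = moles/0.18 × 1000 = 30.6 mL. At equivalence only the conjugate base is present: [A⁻] = 0.0055/0.056 = 9.9000e-02 M. Kb = Kw/Ka = 1.68e-11; [OH⁻] = √(Kb × [A⁻]) = 1.2888e-06; pOH = 5.89; pH = 14 - pOH = 8.11.

V = 30.6 mL, pH = 8.11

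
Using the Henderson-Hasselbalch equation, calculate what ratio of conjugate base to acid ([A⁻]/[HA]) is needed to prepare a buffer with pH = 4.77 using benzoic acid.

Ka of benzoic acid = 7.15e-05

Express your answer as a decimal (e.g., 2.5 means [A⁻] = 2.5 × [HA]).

pKa = -log(7.15e-05) = 4.1457. pH = pKa + log([A⁻]/[HA]), so log([A⁻]/[HA]) = pH − pKa = 4.77 − 4.1457 = 0.6243. [A⁻]/[HA] = 10^(0.6243) = 4.21

[A⁻]/[HA] = 4.21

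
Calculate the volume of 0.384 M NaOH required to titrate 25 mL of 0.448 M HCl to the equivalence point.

At equivalence: moles acid = moles base. moles HCl = 0.448 × 25/1000 = 0.0112 mol. V_base = moles / 0.384 × 1000 = 29.2 mL.

V_{base} = 29.2 mL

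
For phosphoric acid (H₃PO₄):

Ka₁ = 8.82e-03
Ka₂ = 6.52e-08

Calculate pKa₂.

pKa₂ = -log(Ka₂) = -log(6.52e-08) = 7.19.

pK_{a2} = 7.19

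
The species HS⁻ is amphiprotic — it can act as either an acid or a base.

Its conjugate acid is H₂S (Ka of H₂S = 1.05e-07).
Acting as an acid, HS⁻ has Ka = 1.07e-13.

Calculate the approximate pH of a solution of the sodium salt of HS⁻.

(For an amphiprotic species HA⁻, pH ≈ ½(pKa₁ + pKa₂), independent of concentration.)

pKa₁ = -log(1.05e-07) = 6.98; pKa₂ = -log(1.07e-13) = 12.97. For an amphiprotic species, pH ≈ ½(pKa₁ + pKa₂) = ½(6.98 + 12.97) = 9.97.

pH = 9.97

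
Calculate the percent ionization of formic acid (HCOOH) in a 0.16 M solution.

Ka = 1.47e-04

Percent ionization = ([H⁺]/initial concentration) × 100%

Using Ka equilibrium: x² + Ka×x - Ka×C = 0. Solving: [H⁺] = 4.7768e-03. Percent = (4.7768e-03/0.16) × 100

Percent ionization = 2.99%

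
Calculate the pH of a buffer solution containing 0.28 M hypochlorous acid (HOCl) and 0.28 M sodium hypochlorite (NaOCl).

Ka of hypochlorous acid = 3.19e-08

pKa = -log(3.19e-08) = 7.50. pH = pKa + log([A⁻]/[HA]) = 7.50 + log(0.28/0.28)

pH = 7.50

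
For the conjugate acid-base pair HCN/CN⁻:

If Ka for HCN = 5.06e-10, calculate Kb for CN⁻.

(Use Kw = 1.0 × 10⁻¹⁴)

For a conjugate pair Ka × Kb = Kw, so Kb = Kw/Ka = 1.0 × 10⁻¹⁴ / 5.06e-10 = 1.98e-05.

K_b = 1.98e-05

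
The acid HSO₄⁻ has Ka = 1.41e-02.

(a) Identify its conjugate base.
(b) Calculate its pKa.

(a) The conjugate base is formed by removing one H⁺ from HSO₄⁻, giving SO₄²⁻. (b) pKa = -log(Ka) = -log(1.41e-02) = 1.85.

Conjugate base: SO₄²⁻; pK_a = 1.85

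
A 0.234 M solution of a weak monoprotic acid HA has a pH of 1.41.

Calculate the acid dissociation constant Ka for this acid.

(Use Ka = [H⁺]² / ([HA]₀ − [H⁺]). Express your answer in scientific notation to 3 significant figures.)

[H⁺] = 10^(−pH) = 10^(−1.41) = 3.890e-02 M. For HA ⇌ H⁺ + A⁻, Ka = [H⁺][A⁻]/[HA] = [H⁺]² / ([HA]₀ − [H⁺]) = (3.890e-02)² / (0.234 − 3.890e-02) = 7.76e-03.

K_a = 7.76e-03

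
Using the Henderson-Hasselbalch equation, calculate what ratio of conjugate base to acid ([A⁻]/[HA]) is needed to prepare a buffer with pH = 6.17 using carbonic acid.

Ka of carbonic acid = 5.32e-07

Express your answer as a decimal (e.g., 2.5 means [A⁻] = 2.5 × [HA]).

pKa = -log(5.32e-07) = 6.2741. pH = pKa + log([A⁻]/[HA]), so log([A⁻]/[HA]) = pH − pKa = 6.17 − 6.2741 = -0.1041. [A⁻]/[HA] = 10^(-0.1041) = 0.787

[A⁻]/[HA] = 0.787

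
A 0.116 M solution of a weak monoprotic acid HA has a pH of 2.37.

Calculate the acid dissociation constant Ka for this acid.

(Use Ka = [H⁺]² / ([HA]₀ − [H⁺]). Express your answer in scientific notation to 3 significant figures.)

[H⁺] = 10^(−pH) = 10^(−2.37) = 4.266e-03 M. For HA ⇌ H⁺ + A⁻, Ka = [H⁺][A⁻]/[HA] = [H⁺]² / ([HA]₀ − [H⁺]) = (4.266e-03)² / (0.116 − 4.266e-03) = 1.63e-04.

K_a = 1.63e-04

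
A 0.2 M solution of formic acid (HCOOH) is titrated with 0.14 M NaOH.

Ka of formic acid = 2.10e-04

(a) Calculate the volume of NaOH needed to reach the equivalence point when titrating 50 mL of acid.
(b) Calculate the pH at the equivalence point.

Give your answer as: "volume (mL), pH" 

moles acid = 0.2 × 50/1000 = 0.01 mol; V_base = moles/0.14 × 1000 = 71.4 mL. At equivalence only the conjugate base is present: [A⁻] = 0.01/0.121 = 8.2353e-02 M. Kb = Kw/Ka = 4.76e-11; [OH⁻] = √(Kb × [A⁻]) = 1.9803e-06; pOH = 5.70; pH = 14 - pOH = 8.30.

V = 71.4 mL, pH = 8.30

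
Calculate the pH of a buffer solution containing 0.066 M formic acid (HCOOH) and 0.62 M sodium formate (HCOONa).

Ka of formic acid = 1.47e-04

pKa = -log(1.47e-04) = 3.83. pH = pKa + log([A⁻]/[HA]) = 3.83 + log(0.62/0.066)

pH = 4.81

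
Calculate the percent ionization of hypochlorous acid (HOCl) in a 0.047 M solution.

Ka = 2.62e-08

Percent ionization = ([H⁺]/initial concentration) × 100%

Using Ka equilibrium: x² + Ka×x - Ka×C = 0. Solving: [H⁺] = 3.5078e-05. Percent = (3.5078e-05/0.047) × 100

Percent ionization = 0.0746%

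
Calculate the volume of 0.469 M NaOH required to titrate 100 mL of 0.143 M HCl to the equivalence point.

At equivalence: moles acid = moles base. moles HCl = 0.143 × 100/1000 = 0.0143 mol. V_base = moles / 0.469 × 1000 = 30.5 mL.

V_{base} = 30.5 mL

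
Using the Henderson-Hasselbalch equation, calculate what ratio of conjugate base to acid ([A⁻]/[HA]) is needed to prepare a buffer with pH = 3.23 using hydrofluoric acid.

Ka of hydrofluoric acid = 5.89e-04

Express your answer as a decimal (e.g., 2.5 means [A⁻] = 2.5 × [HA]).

pKa = -log(5.89e-04) = 3.2299. pH = pKa + log([A⁻]/[HA]), so log([A⁻]/[HA]) = pH − pKa = 3.23 − 3.2299 = 0.0001. [A⁻]/[HA] = 10^(0.0001) = 1.00

[A⁻]/[HA] = 1.00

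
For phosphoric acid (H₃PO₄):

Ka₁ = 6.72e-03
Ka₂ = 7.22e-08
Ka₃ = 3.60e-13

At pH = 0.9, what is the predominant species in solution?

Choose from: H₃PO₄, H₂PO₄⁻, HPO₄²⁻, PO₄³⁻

pKa₁ = 2.17, pKa₂ = 7.14, pKa₃ = 12.44. For a polyprotic acid the predominant species crosses at each pKa: below pKa_n the protonated form dominates, above it the deprotonated form does. At pH = 0.9, the predominant species is H₃PO₄.

H₃PO₄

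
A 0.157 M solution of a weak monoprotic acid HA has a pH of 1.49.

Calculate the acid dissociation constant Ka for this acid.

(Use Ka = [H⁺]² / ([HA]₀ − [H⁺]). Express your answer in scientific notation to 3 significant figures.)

[H⁺] = 10^(−pH) = 10^(−1.49) = 3.236e-02 M. For HA ⇌ H⁺ + A⁻, Ka = [H⁺][A⁻]/[HA] = [H⁺]² / ([HA]₀ − [H⁺]) = (3.236e-02)² / (0.157 − 3.236e-02) = 8.40e-03.

K_a = 8.40e-03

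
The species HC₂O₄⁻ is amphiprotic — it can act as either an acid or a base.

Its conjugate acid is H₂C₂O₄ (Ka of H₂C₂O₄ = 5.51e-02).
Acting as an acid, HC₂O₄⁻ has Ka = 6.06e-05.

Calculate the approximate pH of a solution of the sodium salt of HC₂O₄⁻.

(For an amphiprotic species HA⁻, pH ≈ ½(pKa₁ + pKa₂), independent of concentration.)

pKa₁ = -log(5.51e-02) = 1.26; pKa₂ = -log(6.06e-05) = 4.22. For an amphiprotic species, pH ≈ ½(pKa₁ + pKa₂) = ½(1.26 + 4.22) = 2.74.

pH = 2.74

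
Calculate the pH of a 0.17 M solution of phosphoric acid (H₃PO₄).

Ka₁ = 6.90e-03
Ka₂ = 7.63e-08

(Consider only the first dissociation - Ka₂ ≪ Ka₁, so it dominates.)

First dissociation dominates. From Ka₁ = [H⁺][HA⁻]/[H₂A], x² + Ka₁·x − Ka₁·C = 0 with C = 0.17 M and Ka₁ = 6.90e-03. Solving: [H⁺] = (−Ka₁ + √(Ka₁² + 4·Ka₁·C)) / 2 = 3.0972e-02 M. pH = -log(3.0972e-02) = 1.51.

pH = 1.51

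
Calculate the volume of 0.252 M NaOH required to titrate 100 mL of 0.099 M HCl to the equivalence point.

At equivalence: moles acid = moles base. moles HCl = 0.099 × 100/1000 = 0.0099 mol. V_base = moles / 0.252 × 1000 = 39.3 mL.

V_{base} = 39.3 mL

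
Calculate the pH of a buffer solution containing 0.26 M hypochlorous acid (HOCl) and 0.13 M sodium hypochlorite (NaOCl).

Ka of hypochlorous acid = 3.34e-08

pKa = -log(3.34e-08) = 7.48. pH = pKa + log([A⁻]/[HA]) = 7.48 + log(0.13/0.26)

pH = 7.18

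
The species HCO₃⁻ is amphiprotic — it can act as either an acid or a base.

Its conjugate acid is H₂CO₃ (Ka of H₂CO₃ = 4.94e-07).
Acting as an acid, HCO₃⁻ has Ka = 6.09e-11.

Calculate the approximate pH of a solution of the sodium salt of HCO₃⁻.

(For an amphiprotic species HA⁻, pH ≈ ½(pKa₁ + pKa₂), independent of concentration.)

pKa₁ = -log(4.94e-07) = 6.31; pKa₂ = -log(6.09e-11) = 10.22. For an amphiprotic species, pH ≈ ½(pKa₁ + pKa₂) = ½(6.31 + 10.22) = 8.26.

pH = 8.26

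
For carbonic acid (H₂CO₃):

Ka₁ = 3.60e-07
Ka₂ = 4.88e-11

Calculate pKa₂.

pKa₂ = -log(Ka₂) = -log(4.88e-11) = 10.31.

pK_{a2} = 10.31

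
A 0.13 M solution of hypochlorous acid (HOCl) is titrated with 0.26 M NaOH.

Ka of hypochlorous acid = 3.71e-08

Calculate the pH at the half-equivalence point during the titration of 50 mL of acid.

At half-equivalence [HA] = [A⁻], so Henderson-Hasselbalch gives pH = pKa = -log(3.71e-08) = 7.43.

pH = pKa = 7.43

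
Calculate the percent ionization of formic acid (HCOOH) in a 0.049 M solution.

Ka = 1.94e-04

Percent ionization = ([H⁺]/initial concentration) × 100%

Using Ka equilibrium: x² + Ka×x - Ka×C = 0. Solving: [H⁺] = 2.9877e-03. Percent = (2.9877e-03/0.049) × 100

Percent ionization = 6.1%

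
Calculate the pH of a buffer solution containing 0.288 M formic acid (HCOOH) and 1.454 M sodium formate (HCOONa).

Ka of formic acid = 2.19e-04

pKa = -log(2.19e-04) = 3.66. pH = pKa + log([A⁻]/[HA]) = 3.66 + log(1.454/0.288)

pH = 4.36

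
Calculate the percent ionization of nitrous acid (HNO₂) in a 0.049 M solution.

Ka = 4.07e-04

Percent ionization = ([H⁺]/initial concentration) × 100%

Using Ka equilibrium: x² + Ka×x - Ka×C = 0. Solving: [H⁺] = 4.2669e-03. Percent = (4.2669e-03/0.049) × 100

Percent ionization = 8.71%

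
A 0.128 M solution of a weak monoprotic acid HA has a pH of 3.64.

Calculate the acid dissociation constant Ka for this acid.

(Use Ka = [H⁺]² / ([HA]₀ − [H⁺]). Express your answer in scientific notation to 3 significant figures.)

[H⁺] = 10^(−pH) = 10^(−3.64) = 2.291e-04 M. For HA ⇌ H⁺ + A⁻, Ka = [H⁺][A⁻]/[HA] = [H⁺]² / ([HA]₀ − [H⁺]) = (2.291e-04)² / (0.128 − 2.291e-04) = 4.11e-07.

K_a = 4.11e-07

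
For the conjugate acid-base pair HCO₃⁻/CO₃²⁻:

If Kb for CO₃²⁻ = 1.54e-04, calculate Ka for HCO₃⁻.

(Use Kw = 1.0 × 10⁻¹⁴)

For a conjugate pair Ka × Kb = Kw, so Ka = Kw/Kb = 1.0 × 10⁻¹⁴ / 1.54e-04 = 6.49e-11.

K_a = 6.49e-11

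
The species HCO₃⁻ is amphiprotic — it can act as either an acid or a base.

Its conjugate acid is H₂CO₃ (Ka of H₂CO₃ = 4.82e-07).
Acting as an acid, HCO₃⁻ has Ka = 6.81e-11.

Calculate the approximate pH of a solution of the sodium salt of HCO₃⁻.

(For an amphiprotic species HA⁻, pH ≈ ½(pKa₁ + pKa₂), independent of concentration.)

pKa₁ = -log(4.82e-07) = 6.32; pKa₂ = -log(6.81e-11) = 10.17. For an amphiprotic species, pH ≈ ½(pKa₁ + pKa₂) = ½(6.32 + 10.17) = 8.24.

pH = 8.24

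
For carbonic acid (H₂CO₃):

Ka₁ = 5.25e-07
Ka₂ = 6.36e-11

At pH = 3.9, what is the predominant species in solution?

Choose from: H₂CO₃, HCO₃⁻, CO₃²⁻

pKa₁ = 6.28, pKa₂ = 10.20. For a polyprotic acid the predominant species crosses at each pKa: below pKa_n the protonated form dominates, above it the deprotonated form does. At pH = 3.9, the predominant species is H₂CO₃.

H₂CO₃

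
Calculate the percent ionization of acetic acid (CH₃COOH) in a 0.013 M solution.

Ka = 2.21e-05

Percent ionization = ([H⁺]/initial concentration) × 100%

Using Ka equilibrium: x² + Ka×x - Ka×C = 0. Solving: [H⁺] = 5.2507e-04. Percent = (5.2507e-04/0.013) × 100

Percent ionization = 4.04%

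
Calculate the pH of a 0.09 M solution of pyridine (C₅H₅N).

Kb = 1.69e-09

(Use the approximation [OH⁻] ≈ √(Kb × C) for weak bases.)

[OH⁻] = √(Kb × C) = √(1.69e-09 × 0.09) = 1.2333e-05. pOH = 4.91, pH = 14 - pOH

pH = 9.09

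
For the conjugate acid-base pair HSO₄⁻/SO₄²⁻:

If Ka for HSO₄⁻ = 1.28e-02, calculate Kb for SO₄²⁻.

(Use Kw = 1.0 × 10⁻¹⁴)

For a conjugate pair Ka × Kb = Kw, so Kb = Kw/Ka = 1.0 × 10⁻¹⁴ / 1.28e-02 = 7.81e-13.

K_b = 7.81e-13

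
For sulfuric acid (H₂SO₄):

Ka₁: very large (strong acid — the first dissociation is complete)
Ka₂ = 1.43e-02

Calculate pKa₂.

pKa₂ = -log(Ka₂) = -log(1.43e-02) = 1.84.

pK_{a2} = 1.84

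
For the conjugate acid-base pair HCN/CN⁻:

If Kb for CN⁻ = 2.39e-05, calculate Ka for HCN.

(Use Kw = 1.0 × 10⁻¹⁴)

For a conjugate pair Ka × Kb = Kw, so Ka = Kw/Kb = 1.0 × 10⁻¹⁴ / 2.39e-05 = 4.18e-10.

K_a = 4.18e-10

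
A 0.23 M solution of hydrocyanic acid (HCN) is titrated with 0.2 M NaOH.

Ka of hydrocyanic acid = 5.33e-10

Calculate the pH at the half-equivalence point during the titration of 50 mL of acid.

At half-equivalence [HA] = [A⁻], so Henderson-Hasselbalch gives pH = pKa = -log(5.33e-10) = 9.27.

pH = pKa = 9.27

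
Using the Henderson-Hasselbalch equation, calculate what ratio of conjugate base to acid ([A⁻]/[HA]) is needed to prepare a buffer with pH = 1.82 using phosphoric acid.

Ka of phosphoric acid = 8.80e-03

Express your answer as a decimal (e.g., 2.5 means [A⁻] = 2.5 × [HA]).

pKa = -log(8.80e-03) = 2.0555. pH = pKa + log([A⁻]/[HA]), so log([A⁻]/[HA]) = pH − pKa = 1.82 − 2.0555 = -0.2355. [A⁻]/[HA] = 10^(-0.2355) = 0.581

[A⁻]/[HA] = 0.581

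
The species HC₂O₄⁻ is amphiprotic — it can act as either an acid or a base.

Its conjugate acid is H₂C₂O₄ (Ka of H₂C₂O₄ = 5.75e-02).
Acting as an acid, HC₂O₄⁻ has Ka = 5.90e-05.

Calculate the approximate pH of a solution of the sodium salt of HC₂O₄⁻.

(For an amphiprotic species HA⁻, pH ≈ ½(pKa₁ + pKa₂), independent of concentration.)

pKa₁ = -log(5.75e-02) = 1.24; pKa₂ = -log(5.90e-05) = 4.23. For an amphiprotic species, pH ≈ ½(pKa₁ + pKa₂) = ½(1.24 + 4.23) = 2.73.

pH = 2.73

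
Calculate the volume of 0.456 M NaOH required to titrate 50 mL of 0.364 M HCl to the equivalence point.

At equivalence: moles acid = moles base. moles HCl = 0.364 × 50/1000 = 0.0182 mol. V_base = moles / 0.456 × 1000 = 39.9 mL.

V_{base} = 39.9 mL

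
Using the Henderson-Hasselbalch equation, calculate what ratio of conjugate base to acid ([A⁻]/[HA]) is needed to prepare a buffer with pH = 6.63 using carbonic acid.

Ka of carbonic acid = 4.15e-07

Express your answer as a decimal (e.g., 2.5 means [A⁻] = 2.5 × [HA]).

pKa = -log(4.15e-07) = 6.3820. pH = pKa + log([A⁻]/[HA]), so log([A⁻]/[HA]) = pH − pKa = 6.63 − 6.3820 = 0.2480. [A⁻]/[HA] = 10^(0.2480) = 1.77

[A⁻]/[HA] = 1.77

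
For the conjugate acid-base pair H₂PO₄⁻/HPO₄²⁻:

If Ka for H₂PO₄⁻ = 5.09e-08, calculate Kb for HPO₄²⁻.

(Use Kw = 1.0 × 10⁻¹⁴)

For a conjugate pair Ka × Kb = Kw, so Kb = Kw/Ka = 1.0 × 10⁻¹⁴ / 5.09e-08 = 1.96e-07.

K_b = 1.96e-07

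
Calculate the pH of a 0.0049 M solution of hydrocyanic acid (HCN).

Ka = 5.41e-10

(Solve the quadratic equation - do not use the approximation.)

x² + Ka×x - Ka×C = 0. Using quadratic formula: [H⁺] = 1.6279e-06

pH = 5.79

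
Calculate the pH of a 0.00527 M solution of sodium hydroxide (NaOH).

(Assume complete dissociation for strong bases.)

[OH⁻] = 0.00527 M for strong base. pOH = -log[OH⁻] = 2.28, pH = 14 - pOH

pH = 11.72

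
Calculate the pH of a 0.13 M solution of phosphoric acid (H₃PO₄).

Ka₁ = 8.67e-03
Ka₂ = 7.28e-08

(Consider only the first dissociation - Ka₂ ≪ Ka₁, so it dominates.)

First dissociation dominates. From Ka₁ = [H⁺][HA⁻]/[H₂A], x² + Ka₁·x − Ka₁·C = 0 with C = 0.13 M and Ka₁ = 8.67e-03. Solving: [H⁺] = (−Ka₁ + √(Ka₁² + 4·Ka₁·C)) / 2 = 2.9516e-02 M. pH = -log(2.9516e-02) = 1.53.

pH = 1.53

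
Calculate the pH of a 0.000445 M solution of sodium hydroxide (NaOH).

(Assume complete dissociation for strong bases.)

[OH⁻] = 0.000445 M for strong base. pOH = -log[OH⁻] = 3.35, pH = 14 - pOH

pH = 10.65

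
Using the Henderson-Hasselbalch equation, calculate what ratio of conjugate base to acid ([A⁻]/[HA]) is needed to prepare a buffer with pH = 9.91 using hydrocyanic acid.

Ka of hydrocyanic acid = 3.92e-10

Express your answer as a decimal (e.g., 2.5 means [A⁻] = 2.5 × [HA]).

pKa = -log(3.92e-10) = 9.4067. pH = pKa + log([A⁻]/[HA]), so log([A⁻]/[HA]) = pH − pKa = 9.91 − 9.4067 = 0.5033. [A⁻]/[HA] = 10^(0.5033) = 3.19

[A⁻]/[HA] = 3.19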